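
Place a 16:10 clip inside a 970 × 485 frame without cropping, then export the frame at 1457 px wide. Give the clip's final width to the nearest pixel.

1166 px

At 970×485 the clip is height-limited, so width = 485 × 16/10 ≈ 776.00 px.
Scaling 970 → 1457 is ×1.5021, so the width becomes 776.00 × 1.5021 ≈ 1165.60 px.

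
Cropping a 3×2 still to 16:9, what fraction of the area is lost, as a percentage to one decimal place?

15.6%

16:9 is wider than 3×2, so the crop keeps the full width and trims the height.
Fraction kept = (1.500)/(1.778) ≈ 84.38%, so 15.62% is lost.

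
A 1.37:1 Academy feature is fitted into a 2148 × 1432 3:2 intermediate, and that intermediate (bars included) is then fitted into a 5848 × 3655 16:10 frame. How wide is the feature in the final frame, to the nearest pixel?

5007 px

First fit — 1.37:1 Academy into 2148×1432 spans the height: 1961.84 × 1432.00.
Second fit — the 3:2 canvas into 5848×3655 spans the height: 5482.50 × 3655.00 (×2.5524 from 2148×1432).
The feature scales with it: width 1961.84 × 2.5524 ≈ 5007.35.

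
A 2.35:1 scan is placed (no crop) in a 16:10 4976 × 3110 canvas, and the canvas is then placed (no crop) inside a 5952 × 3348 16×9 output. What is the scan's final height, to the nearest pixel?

First fit — 2.35:1 into 4976×3110 spans the width: 4976.00 × 2117.45.
Second fit — the 16:10 canvas into 5952×3348 spans the height: 5356.80 × 3348.00 (×1.0765 from 4976×3110).
So the scan's height is 2117.45 × 1.0765 ≈ 2279.49.

2279 px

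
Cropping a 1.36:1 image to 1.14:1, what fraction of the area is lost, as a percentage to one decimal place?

16.2%

1.14:1 is narrower than 1.36:1, so the crop keeps the full height and trims the width.
Area ratio = (1.140)/(1.360) = 83.82%; the remaining 16.18% is cropped out.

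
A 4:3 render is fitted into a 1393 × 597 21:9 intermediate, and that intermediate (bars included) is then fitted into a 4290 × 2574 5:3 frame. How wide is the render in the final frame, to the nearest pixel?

2451 px

First fit — 4:3 into 1393×597 spans the height: 796.00 × 597.00.
Second fit — the 21:9 canvas into 4290×2574 spans the width: 4290.00 × 1838.57 (×3.0797 from 1393×597).
Applying the same ×3.0797: 796.00 → 2451.43.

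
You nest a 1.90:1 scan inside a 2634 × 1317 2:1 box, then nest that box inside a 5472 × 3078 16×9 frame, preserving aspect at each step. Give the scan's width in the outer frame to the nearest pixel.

Inside the 2634×1317 canvas the scan is height-limited at 2502.30 × 1317.00.
Second fit — the 2:1 canvas into 5472×3078 spans the width: 5472.00 × 2736.00 (×2.0774 from 2634×1317).
So the scan's width is 2502.30 × 2.0774 ≈ 5198.40.

5198 px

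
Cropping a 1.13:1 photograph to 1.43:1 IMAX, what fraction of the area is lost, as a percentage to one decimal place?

1.43:1 IMAX is wider than 1.13:1, so the crop keeps the full width and trims the height.
(1.130)/(1.430) ≈ 0.790 of the area survives, leaving 20.98% discarded.

21.0%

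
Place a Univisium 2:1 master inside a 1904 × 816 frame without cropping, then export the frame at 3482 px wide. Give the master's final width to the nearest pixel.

Fitted into 1904×816, the master spans the height; its width is 816 × 2/1 ≈ 1632.00 px.
Scaling 1904 → 3482 is ×1.8288, so the width becomes 1632.00 × 1.8288 ≈ 2984.57 px.

2985 px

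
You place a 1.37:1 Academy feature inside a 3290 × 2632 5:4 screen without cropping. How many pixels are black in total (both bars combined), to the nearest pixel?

1.37:1 Academy (1.370) > 5:4 (1.250), so the feature fills the width.
The feature is 3290 / 1.370 ≈ 2401.4599 px tall.
Leftover height: 2632 − 2401.4599 = 230.5401 px.
Bar area = 230.5401 × 3290 ≈ 758477 px.

758477 pixels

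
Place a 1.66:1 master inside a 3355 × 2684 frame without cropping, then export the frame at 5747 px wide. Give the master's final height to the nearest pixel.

3462 px

Fitted into 3355×2684, the master spans the width; its height is 3355 / 1.660 ≈ 2021.08 px.
Resizing to 5747 px wide multiplies everything by 1.7130: 2021.08 → 3462.05 px.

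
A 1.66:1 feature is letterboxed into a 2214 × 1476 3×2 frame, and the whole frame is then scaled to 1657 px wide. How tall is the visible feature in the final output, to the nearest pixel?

998 px

At 2214×1476 the feature is width-limited, so height = 2214 / 1.660 ≈ 1333.73 px.
The frame scales by 1657/2214 = 0.7484; 1333.73 × 0.7484 ≈ 998.19 px.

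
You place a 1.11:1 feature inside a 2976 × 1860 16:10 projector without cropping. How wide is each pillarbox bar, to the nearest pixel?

456 px

1.11:1 is narrower than 16:10, so it spans the full height.
Content width = 1860 × 1.110 ≈ 2064.60 px.
2976 − 2064.60 = 911.40 px of bars (455.70 each).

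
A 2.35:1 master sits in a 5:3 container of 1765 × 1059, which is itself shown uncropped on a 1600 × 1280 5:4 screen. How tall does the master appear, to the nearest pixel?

681 px

Inside the 1765×1059 canvas the master is width-limited at 1765.00 × 751.06.
The 5:3 canvas is width-limited in 1600×1280, giving 1600.00 × 960.00; scale factor 0.9065.
The master scales with it: height 751.06 × 0.9065 ≈ 680.85.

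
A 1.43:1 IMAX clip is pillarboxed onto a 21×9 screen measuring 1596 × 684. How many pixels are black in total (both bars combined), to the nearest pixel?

1.43:1 IMAX (1.430) < 21×9 (2.333), so the clip fills the height.
Content width = 684 × 1.430 ≈ 978.1200 px.
1596 − 978.1200 = 617.8800 px of bars.
That's 617.8800 × 684 ≈ 422630 black pixels.

422630 pixels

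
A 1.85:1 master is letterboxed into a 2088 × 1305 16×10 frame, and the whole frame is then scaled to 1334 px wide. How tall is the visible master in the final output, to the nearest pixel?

In the 2088×1305 frame the master fills the width: height = 2088 / 1.850 ≈ 1128.65 px.
The frame scales by 1334/2088 = 0.6389; 1128.65 × 0.6389 ≈ 721.08 px.

721 px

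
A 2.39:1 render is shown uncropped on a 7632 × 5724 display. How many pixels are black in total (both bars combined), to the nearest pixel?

Since 2.390 > 1.333, the render is width-limited.
Content height = 7632 / 2.390 ≈ 3193.3054 px.
Leftover height: 5724 − 3193.3054 = 2530.6946 px.
Bar area = 2530.6946 × 7632 ≈ 19314261 px.

19314261 pixels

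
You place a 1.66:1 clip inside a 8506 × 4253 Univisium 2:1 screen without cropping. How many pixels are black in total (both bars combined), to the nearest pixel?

Since 1.660 < 2.000, the clip is height-limited.
The clip is 4253 × 1.660 ≈ 7059.9800 px wide.
Black = 8506 − 7059.9800 = 1446.0200 px.
That's 1446.0200 × 4253 ≈ 6149923 black pixels.

6149923 pixels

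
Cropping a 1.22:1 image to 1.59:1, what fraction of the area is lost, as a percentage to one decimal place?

23.3%

The width stays; only height is cut (since 1.59:1 is wider than 1.22:1).
Area ratio = (1.220)/(1.590) = 76.73%; the remaining 23.27% is cropped out.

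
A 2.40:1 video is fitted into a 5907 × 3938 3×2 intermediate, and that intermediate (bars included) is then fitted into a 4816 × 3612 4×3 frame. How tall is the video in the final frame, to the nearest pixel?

Inside the 5907×3938 canvas the video is width-limited at 5907.00 × 2461.25.
Second fit — the 3×2 canvas into 4816×3612 spans the width: 4816.00 × 3210.67 (×0.8153 from 5907×3938).
The video scales with it: height 2461.25 × 0.8153 ≈ 2006.67.

2007 px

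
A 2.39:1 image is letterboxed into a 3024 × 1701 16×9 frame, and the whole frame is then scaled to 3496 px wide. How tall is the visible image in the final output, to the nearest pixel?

Fitted into 3024×1701, the image spans the width; its height is 3024 / 2.390 ≈ 1265.27 px.
Scaling 3024 → 3496 is ×1.1561, so the height becomes 1265.27 × 1.1561 ≈ 1462.76 px.

1463 px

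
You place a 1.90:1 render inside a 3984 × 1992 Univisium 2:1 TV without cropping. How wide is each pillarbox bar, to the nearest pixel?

Since 1.900 < 2.000, the render is height-limited.
That makes the image 3784.80 px wide (1992 × 1.900).
3984 − 3784.80 = 199.20 px of bars (99.60 each).

100 px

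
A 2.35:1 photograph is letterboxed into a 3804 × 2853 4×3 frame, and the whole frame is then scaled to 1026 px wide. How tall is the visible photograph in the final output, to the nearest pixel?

Fitted into 3804×2853, the photograph spans the width; its height is 3804 / 2.350 ≈ 1618.72 px.
Scaling 3804 → 1026 is ×0.2697, so the height becomes 1618.72 × 0.2697 ≈ 436.60 px.

437 px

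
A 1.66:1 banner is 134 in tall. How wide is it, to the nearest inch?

222 in

Width = 134 × 1.660 = 222.44.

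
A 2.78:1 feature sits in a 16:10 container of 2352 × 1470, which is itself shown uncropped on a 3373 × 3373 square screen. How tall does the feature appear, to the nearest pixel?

Inside the 2352×1470 canvas the feature is width-limited at 2352.00 × 846.04.
16:10 in 3373×3373: fills the width, so the intermediate becomes 3373.00 × 2108.12 — a scale of ×1.4341.
The feature scales with it: height 846.04 × 1.4341 ≈ 1213.31.

1213 px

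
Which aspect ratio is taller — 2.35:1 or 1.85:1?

2.35 and 1.85; 2.35 > 1.85. The smaller width-to-height ratio is the taller frame.

1.85:1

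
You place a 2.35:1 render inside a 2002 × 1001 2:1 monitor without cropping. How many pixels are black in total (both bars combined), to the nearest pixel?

2.35:1 is wider than 2:1, so it spans the full width.
That makes the image 851.9149 px tall (2002 / 2.350).
Black = 1001 − 851.9149 = 149.0851 px.
Bar area = 149.0851 × 2002 ≈ 298468 px.

298468 pixels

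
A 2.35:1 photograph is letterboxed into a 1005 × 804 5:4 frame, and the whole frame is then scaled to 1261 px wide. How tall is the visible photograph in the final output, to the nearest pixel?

In the 1005×804 frame the photograph fills the width: height = 1005 / 2.350 ≈ 427.66 px.
Resizing to 1261 px wide multiplies everything by 1.2547: 427.66 → 536.60 px.

537 px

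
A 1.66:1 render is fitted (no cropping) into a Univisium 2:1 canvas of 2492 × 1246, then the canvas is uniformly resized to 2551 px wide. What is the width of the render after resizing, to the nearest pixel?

2117 px

In the 2492×1246 frame the render fills the height: width = 1246 × 1.660 ≈ 2068.36 px.
The frame scales by 2551/2492 = 1.0237; 2068.36 × 1.0237 ≈ 2117.33 px.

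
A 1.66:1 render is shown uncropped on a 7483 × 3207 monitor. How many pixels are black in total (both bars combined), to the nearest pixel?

1.66:1 is narrower than 21×9, so it spans the full height.
Content width = 3207 × 1.660 ≈ 5323.6200 px.
Leftover width: 7483 − 5323.6200 = 2159.3800 px.
That's 2159.3800 × 3207 ≈ 6925132 black pixels.

6925132 pixels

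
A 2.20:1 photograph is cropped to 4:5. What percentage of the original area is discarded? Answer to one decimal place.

63.6%

The height stays; only width is cut (since 4:5 is narrower than 2.20:1).
(0.800)/(2.200) ≈ 0.364 of the area survives, leaving 63.64% discarded.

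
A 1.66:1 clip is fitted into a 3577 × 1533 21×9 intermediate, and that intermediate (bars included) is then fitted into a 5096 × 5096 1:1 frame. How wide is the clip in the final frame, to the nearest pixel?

1.66:1 in 3577×1533: fills the height, so the clip is 2544.78 × 1533.00.
21×9 in 5096×5096: fills the width, so the intermediate becomes 5096.00 × 2184.00 — a scale of ×1.4247.
The clip scales with it: width 2544.78 × 1.4247 ≈ 3625.44.

3625 px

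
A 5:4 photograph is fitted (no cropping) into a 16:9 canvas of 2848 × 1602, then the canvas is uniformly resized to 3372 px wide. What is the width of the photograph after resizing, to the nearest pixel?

2371 px

At 2848×1602 the photograph is height-limited, so width = 1602 × 5/4 ≈ 2002.50 px.
Resizing to 3372 px wide multiplies everything by 1.1840: 2002.50 → 2370.94 px.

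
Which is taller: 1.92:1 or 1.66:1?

1.92 and 1.66; 1.92 > 1.66. The smaller width-to-height ratio is the taller frame.

1.66:1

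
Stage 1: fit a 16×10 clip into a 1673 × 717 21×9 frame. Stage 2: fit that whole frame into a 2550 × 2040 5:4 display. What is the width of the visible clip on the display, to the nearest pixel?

First fit — 16×10 into 1673×717 spans the height: 1147.20 × 717.00.
Second fit — the 21×9 canvas into 2550×2040 spans the width: 2550.00 × 1092.86 (×1.5242 from 1673×717).
The clip scales with it: width 1147.20 × 1.5242 ≈ 1748.57.

1749 px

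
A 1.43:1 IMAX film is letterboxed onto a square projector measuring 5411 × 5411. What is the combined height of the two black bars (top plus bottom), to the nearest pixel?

1627 px

1.43:1 IMAX (1.430) > square (1.000), so the film fills the width.
Content height = 5411 / 1.430 ≈ 3783.92 px.
Leftover height: 5411 − 3783.92 = 1627.08 px.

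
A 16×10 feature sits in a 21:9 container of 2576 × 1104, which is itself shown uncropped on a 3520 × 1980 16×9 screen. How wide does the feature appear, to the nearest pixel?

2414 px

First fit — 16×10 into 2576×1104 spans the height: 1766.40 × 1104.00.
Second fit — the 21:9 canvas into 3520×1980 spans the width: 3520.00 × 1508.57 (×1.3665 from 2576×1104).
The feature scales with it: width 1766.40 × 1.3665 ≈ 2413.71.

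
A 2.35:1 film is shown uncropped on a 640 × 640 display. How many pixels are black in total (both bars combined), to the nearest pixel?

235302 pixels

Since 2.350 > 1.000, the film is width-limited.
Content height = 640 / 2.350 ≈ 272.3404 px.
Leftover height: 640 − 272.3404 = 367.6596 px.
Bar area = 367.6596 × 640 ≈ 235302 px.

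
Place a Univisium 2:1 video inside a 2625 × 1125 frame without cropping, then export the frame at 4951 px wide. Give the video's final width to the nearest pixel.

4244 px

Fitted into 2625×1125, the video spans the height; its width is 1125 × 2/1 ≈ 2250.00 px.
The frame scales by 4951/2625 = 1.8861; 2250.00 × 1.8861 ≈ 4243.71 px.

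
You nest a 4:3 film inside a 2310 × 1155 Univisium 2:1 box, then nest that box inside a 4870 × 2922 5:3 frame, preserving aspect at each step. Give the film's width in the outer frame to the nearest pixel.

3247 px

4:3 in 2310×1155: fills the height, so the film is 1540.00 × 1155.00.
The Univisium 2:1 canvas is width-limited in 4870×2922, giving 4870.00 × 2435.00; scale factor 2.1082.
The film scales with it: width 1540.00 × 2.1082 ≈ 3246.67.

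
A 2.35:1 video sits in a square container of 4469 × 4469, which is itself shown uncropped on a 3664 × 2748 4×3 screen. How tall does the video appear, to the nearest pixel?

1169 px

First fit — 2.35:1 into 4469×4469 spans the width: 4469.00 × 1901.70.
Second fit — the square canvas into 3664×2748 spans the height: 2748.00 × 2748.00 (×0.6149 from 4469×4469).
The video scales with it: height 1901.70 × 0.6149 ≈ 1169.36.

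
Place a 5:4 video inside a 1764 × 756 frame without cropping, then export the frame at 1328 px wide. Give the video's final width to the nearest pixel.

Fitted into 1764×756, the video spans the height; its width is 756 × 5/4 ≈ 945.00 px.
Scaling 1764 → 1328 is ×0.7528, so the width becomes 945.00 × 0.7528 ≈ 711.43 px.

711 px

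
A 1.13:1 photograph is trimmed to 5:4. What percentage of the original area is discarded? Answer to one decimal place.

9.6%

The width stays; only height is cut (since 5:4 is wider than 1.13:1).
Fraction kept = (1.130)/(1.250) ≈ 90.40%, so 9.60% is lost.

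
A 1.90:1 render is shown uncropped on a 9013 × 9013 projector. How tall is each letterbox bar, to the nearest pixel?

2135 px

1.90:1 is wider than square, so it spans the full width.
Content height = 9013 / 1.900 ≈ 4743.68 px.
Black = 9013 − 4743.68 = 4269.32 px, or 2134.66 per bar.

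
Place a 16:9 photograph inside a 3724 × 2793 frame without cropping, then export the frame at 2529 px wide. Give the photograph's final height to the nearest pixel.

At 3724×2793 the photograph is width-limited, so height = 3724 × 9/16 ≈ 2094.75 px.
Resizing to 2529 px wide multiplies everything by 0.6791: 2094.75 → 1422.56 px.

1423 px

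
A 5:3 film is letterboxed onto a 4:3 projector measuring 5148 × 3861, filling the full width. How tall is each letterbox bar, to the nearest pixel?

The film is 5148 × 3/5 ≈ 3088.80 px tall.
Black = 3861 − 3088.80 = 772.20 px, or 386.10 per bar.

386 px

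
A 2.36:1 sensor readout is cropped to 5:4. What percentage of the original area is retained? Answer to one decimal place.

53.0%

The height stays; only width is cut (since 5:4 is narrower than 2.36:1).
(1.250)/(2.360) ≈ 0.530 of the area survives.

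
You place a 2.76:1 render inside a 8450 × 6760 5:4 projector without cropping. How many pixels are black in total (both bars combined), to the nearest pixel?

31251529 pixels

2.76:1 (2.760) > 5:4 (1.250), so the render fills the width.
That makes the image 3061.5942 px tall (8450 / 2.760).
Black = 6760 − 3061.5942 = 3698.4058 px.
Bar area = 3698.4058 × 8450 ≈ 31251529 px.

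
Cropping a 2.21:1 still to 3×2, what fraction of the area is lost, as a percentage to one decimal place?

Going from 2.21:1 to 3×2 means cutting width while keeping height.
Area ratio = (1.500)/(2.210) = 67.87%; the remaining 32.13% is cropped out.

32.1%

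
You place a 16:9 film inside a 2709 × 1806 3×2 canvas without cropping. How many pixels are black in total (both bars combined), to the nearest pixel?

764446 pixels

16:9 is wider than 3×2, so it spans the full width.
That makes the image 1523.8125 px tall (2709 × 9/16).
Black = 1806 − 1523.8125 = 282.1875 px.
That's 282.1875 × 2709 ≈ 764446 black pixels.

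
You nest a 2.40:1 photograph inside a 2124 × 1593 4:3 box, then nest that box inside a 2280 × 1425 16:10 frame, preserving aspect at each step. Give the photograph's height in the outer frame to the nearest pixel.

First fit — 2.40:1 into 2124×1593 spans the width: 2124.00 × 885.00.
4:3 in 2280×1425: fills the height, so the intermediate becomes 1900.00 × 1425.00 — a scale of ×0.8945.
So the photograph's height is 885.00 × 0.8945 ≈ 791.67.

792 px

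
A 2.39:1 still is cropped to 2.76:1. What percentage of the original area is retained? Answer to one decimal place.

Going from 2.39:1 to 2.76:1 means cutting height while keeping width.
(2.390)/(2.760) ≈ 0.866 of the area survives.

86.6%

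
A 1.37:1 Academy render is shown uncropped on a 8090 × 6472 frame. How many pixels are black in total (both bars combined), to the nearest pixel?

1.37:1 Academy (1.370) > 5:4 (1.250), so the render fills the width.
The render is 8090 / 1.370 ≈ 5905.1095 px tall.
Black = 6472 − 5905.1095 = 566.8905 px.
Across the 8090-px span: 566.8905 × 8090 ≈ 4586144 px.

4586144 pixels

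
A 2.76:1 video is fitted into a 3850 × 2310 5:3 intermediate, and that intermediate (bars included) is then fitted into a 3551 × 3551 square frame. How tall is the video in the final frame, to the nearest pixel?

2.76:1 in 3850×2310: fills the width, so the video is 3850.00 × 1394.93.
Second fit — the 5:3 canvas into 3551×3551 spans the width: 3551.00 × 2130.60 (×0.9223 from 3850×2310).
So the video's height is 1394.93 × 0.9223 ≈ 1286.59.

1287 px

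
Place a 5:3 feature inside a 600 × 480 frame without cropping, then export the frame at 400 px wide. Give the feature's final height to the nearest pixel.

In the 600×480 frame the feature fills the width: height = 600 × 3/5 ≈ 360.00 px.
The frame scales by 400/600 = 0.6667; 360.00 × 0.6667 ≈ 240.00 px.

240 px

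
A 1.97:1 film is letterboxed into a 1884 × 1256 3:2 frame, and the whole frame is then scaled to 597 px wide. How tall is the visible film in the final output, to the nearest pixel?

303 px

In the 1884×1256 frame the film fills the width: height = 1884 / 1.970 ≈ 956.35 px.
Resizing to 597 px wide multiplies everything by 0.3169: 956.35 → 303.05 px.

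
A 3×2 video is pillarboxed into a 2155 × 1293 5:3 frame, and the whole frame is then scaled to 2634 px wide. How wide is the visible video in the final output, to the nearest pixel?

Fitted into 2155×1293, the video spans the height; its width is 1293 × 3/2 ≈ 1939.50 px.
Scaling 2155 → 2634 is ×1.2223, so the width becomes 1939.50 × 1.2223 ≈ 2370.60 px.

2371 px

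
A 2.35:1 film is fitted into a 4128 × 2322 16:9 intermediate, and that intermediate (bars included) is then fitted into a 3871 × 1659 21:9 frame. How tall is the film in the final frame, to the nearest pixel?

2.35:1 in 4128×2322: fills the width, so the film is 4128.00 × 1756.60.
The 16:9 canvas is height-limited in 3871×1659, giving 2949.33 × 1659.00; scale factor 0.7145.
The film scales with it: height 1756.60 × 0.7145 ≈ 1255.04.

1255 px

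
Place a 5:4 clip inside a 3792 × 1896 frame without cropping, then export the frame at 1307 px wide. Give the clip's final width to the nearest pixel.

817 px

At 3792×1896 the clip is height-limited, so width = 1896 × 5/4 ≈ 2370.00 px.
Resizing to 1307 px wide multiplies everything by 0.3447: 2370.00 → 816.88 px.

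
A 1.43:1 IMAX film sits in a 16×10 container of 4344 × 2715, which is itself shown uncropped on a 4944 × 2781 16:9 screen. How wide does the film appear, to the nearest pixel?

3977 px

First fit — 1.43:1 IMAX into 4344×2715 spans the height: 3882.45 × 2715.00.
Second fit — the 16×10 canvas into 4944×2781 spans the height: 4449.60 × 2781.00 (×1.0243 from 4344×2715).
Applying the same ×1.0243: 3882.45 → 3976.83.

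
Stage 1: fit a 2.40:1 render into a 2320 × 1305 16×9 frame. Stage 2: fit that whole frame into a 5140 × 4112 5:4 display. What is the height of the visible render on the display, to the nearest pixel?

2142 px

First fit — 2.40:1 into 2320×1305 spans the width: 2320.00 × 966.67.
Second fit — the 16×9 canvas into 5140×4112 spans the width: 5140.00 × 2891.25 (×2.2155 from 2320×1305).
The render scales with it: height 966.67 × 2.2155 ≈ 2141.67.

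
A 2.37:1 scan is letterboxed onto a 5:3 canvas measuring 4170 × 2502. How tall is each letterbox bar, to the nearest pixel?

371 px

Since 2.370 > 1.667, the scan is width-limited.
The scan is 4170 / 2.370 ≈ 1759.49 px tall.
Leftover height: 2502 − 1759.49 = 742.51 px → 371.25 each side.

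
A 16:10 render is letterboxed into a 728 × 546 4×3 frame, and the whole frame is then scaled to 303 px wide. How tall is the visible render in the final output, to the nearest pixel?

Fitted into 728×546, the render spans the width; its height is 728 × 10/16 ≈ 455.00 px.
Resizing to 303 px wide multiplies everything by 0.4162: 455.00 → 189.38 px.

189 px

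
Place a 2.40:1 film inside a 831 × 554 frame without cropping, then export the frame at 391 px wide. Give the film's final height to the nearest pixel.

In the 831×554 frame the film fills the width: height = 831 / 2.400 ≈ 346.25 px.
Resizing to 391 px wide multiplies everything by 0.4705: 346.25 → 162.92 px.

163 px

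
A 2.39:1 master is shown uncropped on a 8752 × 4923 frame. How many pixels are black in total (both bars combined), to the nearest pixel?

11036931 pixels

Since 2.390 > 1.778, the master is width-limited.
Content height = 8752 / 2.390 ≈ 3661.9247 px.
Leftover height: 4923 − 3661.9247 = 1261.0753 px.
That's 1261.0753 × 8752 ≈ 11036931 black pixels.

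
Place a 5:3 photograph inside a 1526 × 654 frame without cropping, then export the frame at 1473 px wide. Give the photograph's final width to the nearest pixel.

At 1526×654 the photograph is height-limited, so width = 654 × 5/3 ≈ 1090.00 px.
Resizing to 1473 px wide multiplies everything by 0.9653: 1090.00 → 1052.14 px.

1052 px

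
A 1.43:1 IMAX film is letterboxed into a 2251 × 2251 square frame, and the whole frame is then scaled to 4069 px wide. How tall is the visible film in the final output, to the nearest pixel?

2845 px

In the 2251×2251 frame the film fills the width: height = 2251 / 1.430 ≈ 1574.13 px.
Scaling 2251 → 4069 is ×1.8076, so the height becomes 1574.13 × 1.8076 ≈ 2845.45 px.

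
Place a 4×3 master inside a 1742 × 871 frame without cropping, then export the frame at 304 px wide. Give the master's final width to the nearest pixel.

203 px

Fitted into 1742×871, the master spans the height; its width is 871 × 4/3 ≈ 1161.33 px.
The frame scales by 304/1742 = 0.1745; 1161.33 × 0.1745 ≈ 202.67 px.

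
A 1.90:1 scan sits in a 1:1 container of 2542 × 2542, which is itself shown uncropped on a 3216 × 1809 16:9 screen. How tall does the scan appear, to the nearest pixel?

952 px

First fit — 1.90:1 into 2542×2542 spans the width: 2542.00 × 1337.89.
1:1 in 3216×1809: fills the height, so the intermediate becomes 1809.00 × 1809.00 — a scale of ×0.7116.
The scan scales with it: height 1337.89 × 0.7116 ≈ 952.11.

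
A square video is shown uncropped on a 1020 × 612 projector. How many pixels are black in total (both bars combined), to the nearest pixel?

square (1.000) < 5:3 (1.667), so the video fills the height.
That makes the image 612.0000 px wide (612 × 1/1).
Black = 1020 − 612.0000 = 408.0000 px.
Across the 612-px span: 408.0000 × 612 ≈ 249696 px.

249696 pixels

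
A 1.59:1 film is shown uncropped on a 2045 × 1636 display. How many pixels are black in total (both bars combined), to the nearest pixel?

715416 pixels

Since 1.590 > 1.250, the film is width-limited.
Content height = 2045 / 1.590 ≈ 1286.1635 px.
Black = 1636 − 1286.1635 = 349.8365 px.
That's 349.8365 × 2045 ≈ 715416 black pixels.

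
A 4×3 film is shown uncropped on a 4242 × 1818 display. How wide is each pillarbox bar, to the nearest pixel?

4×3 is narrower than 21×9, so it spans the full height.
Content width = 1818 × 4/3 ≈ 2424.00 px.
Leftover width: 4242 − 2424.00 = 1818.00 px → 909.00 each side.

909 px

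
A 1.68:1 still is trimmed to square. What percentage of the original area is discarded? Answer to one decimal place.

square is narrower than 1.68:1, so the crop keeps the full height and trims the width.
(1.000)/(1.680) ≈ 0.595 of the area survives, leaving 40.48% discarded.

40.5%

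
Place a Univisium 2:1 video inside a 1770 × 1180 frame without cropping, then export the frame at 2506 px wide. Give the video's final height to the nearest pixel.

1253 px

At 1770×1180 the video is width-limited, so height = 1770 × 1/2 ≈ 885.00 px.
Scaling 1770 → 2506 is ×1.4158, so the height becomes 885.00 × 1.4158 ≈ 1253.00 px.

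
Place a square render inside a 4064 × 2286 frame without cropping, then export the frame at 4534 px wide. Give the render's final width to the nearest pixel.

At 4064×2286 the render is height-limited, so width = 2286 × 1/1 ≈ 2286.00 px.
Scaling 4064 → 4534 is ×1.1156, so the width becomes 2286.00 × 1.1156 ≈ 2550.38 px.

2550 px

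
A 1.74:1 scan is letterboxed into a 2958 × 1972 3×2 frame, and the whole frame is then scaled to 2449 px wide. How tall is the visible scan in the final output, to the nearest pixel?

1407 px

Fitted into 2958×1972, the scan spans the width; its height is 2958 / 1.740 ≈ 1700.00 px.
Scaling 2958 → 2449 is ×0.8279, so the height becomes 1700.00 × 0.8279 ≈ 1407.47 px.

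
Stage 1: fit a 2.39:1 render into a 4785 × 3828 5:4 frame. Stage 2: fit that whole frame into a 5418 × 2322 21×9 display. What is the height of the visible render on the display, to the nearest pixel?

Inside the 4785×3828 canvas the render is width-limited at 4785.00 × 2002.09.
Second fit — the 5:4 canvas into 5418×2322 spans the height: 2902.50 × 2322.00 (×0.6066 from 4785×3828).
So the render's height is 2002.09 × 0.6066 ≈ 1214.44.

1214 px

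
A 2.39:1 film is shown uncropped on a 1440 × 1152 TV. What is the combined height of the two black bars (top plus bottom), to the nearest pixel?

549 px

Since 2.390 > 1.250, the film is width-limited.
That makes the image 602.51 px tall (1440 / 2.390).
1152 − 602.51 = 549.49 px of bars.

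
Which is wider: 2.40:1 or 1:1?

2.4 and 1; 2.4 > 1.

2.40:1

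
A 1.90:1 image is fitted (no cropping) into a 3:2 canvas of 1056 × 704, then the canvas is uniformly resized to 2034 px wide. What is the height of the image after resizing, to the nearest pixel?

1071 px

In the 1056×704 frame the image fills the width: height = 1056 / 1.900 ≈ 555.79 px.
Scaling 1056 → 2034 is ×1.9261, so the height becomes 555.79 × 1.9261 ≈ 1070.53 px.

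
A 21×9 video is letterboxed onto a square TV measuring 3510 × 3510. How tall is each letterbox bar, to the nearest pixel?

Since 2.333 > 1.000, the video is width-limited.
Content height = 3510 × 9/21 ≈ 1504.29 px.
3510 − 1504.29 = 2005.71 px of bars (1002.86 each).

1003 px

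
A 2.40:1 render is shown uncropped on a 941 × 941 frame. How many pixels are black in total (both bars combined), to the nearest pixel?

516531 pixels

Since 2.400 > 1.000, the render is width-limited.
That makes the image 392.0833 px tall (941 / 2.400).
Black = 941 − 392.0833 = 548.9167 px.
Bar area = 548.9167 × 941 ≈ 516531 px.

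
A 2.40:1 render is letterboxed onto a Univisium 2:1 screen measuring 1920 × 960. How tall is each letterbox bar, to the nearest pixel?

80 px

2.40:1 (2.400) > Univisium 2:1 (2.000), so the render fills the width.
Content height = 1920 / 2.400 ≈ 800.00 px.
Leftover height: 960 − 800.00 = 160.00 px → 80.00 each side.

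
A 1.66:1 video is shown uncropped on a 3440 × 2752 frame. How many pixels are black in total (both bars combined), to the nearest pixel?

1.66:1 is wider than 5:4, so it spans the full width.
That makes the image 2072.2892 px tall (3440 / 1.660).
Black = 2752 − 2072.2892 = 679.7108 px.
Across the 3440-px span: 679.7108 × 3440 ≈ 2338205 px.

2338205 pixels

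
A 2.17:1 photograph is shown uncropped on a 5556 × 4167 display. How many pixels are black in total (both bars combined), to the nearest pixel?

2.17:1 is wider than 4:3, so it spans the full width.
The photograph is 5556 / 2.170 ≈ 2560.3687 px tall.
Black = 4167 − 2560.3687 = 1606.6313 px.
Bar area = 1606.6313 × 5556 ≈ 8926444 px.

8926444 pixels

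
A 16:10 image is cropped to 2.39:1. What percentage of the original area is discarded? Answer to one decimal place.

The width stays; only height is cut (since 2.39:1 is wider than 16:10).
Area ratio = (1.600)/(2.390) = 66.95%; the remaining 33.05% is cropped out.

33.1%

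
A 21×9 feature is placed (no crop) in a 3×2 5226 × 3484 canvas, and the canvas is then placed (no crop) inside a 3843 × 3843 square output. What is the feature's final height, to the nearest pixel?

First fit — 21×9 into 5226×3484 spans the width: 5226.00 × 2239.71.
The 3×2 canvas is width-limited in 3843×3843, giving 3843.00 × 2562.00; scale factor 0.7354.
Applying the same ×0.7354: 2239.71 → 1647.00.

1647 px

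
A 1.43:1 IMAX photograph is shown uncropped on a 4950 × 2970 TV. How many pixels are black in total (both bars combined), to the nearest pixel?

1.43:1 IMAX (1.430) < 5:3 (1.667), so the photograph fills the height.
The photograph is 2970 × 1.430 ≈ 4247.1000 px wide.
Leftover width: 4950 − 4247.1000 = 702.9000 px.
Across the 2970-px span: 702.9000 × 2970 ≈ 2087613 px.

2087613 pixels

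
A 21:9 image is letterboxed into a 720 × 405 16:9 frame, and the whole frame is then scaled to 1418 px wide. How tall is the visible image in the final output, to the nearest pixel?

Fitted into 720×405, the image spans the width; its height is 720 × 9/21 ≈ 308.57 px.
Scaling 720 → 1418 is ×1.9694, so the height becomes 308.57 × 1.9694 ≈ 607.71 px.

608 px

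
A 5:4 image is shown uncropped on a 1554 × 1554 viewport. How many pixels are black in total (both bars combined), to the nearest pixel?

5:4 is wider than square, so it spans the full width.
The image is 1554 × 4/5 ≈ 1243.2000 px tall.
1554 − 1243.2000 = 310.8000 px of bars.
That's 310.8000 × 1554 ≈ 482983 black pixels.

482983 pixels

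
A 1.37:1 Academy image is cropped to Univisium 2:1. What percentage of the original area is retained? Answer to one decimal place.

68.5%

Going from 1.37:1 Academy to Univisium 2:1 means cutting height while keeping width.
Fraction kept = (1.370)/(2.000) ≈ 68.50%.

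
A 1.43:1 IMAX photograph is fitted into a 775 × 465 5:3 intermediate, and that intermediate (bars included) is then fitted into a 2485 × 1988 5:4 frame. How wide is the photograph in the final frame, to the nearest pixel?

First fit — 1.43:1 IMAX into 775×465 spans the height: 664.95 × 465.00.
The 5:3 canvas is width-limited in 2485×1988, giving 2485.00 × 1491.00; scale factor 3.2065.
So the photograph's width is 664.95 × 3.2065 ≈ 2132.13.

2132 px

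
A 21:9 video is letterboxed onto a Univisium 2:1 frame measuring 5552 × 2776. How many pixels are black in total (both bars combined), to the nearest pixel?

2201765 pixels

21:9 is wider than Univisium 2:1, so it spans the full width.
Content height = 5552 × 9/21 ≈ 2379.4286 px.
2776 − 2379.4286 = 396.5714 px of bars.
Across the 5552-px span: 396.5714 × 5552 ≈ 2201765 px.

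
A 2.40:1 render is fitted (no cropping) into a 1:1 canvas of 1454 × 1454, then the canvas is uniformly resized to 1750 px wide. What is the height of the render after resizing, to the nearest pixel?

729 px

At 1454×1454 the render is width-limited, so height = 1454 / 2.400 ≈ 605.83 px.
The frame scales by 1750/1454 = 1.2036; 605.83 × 1.2036 ≈ 729.17 px.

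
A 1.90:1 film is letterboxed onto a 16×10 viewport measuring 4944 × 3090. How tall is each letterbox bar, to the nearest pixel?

1.90:1 (1.900) > 16×10 (1.600), so the film fills the width.
That makes the image 2602.11 px tall (4944 / 1.900).
3090 − 2602.11 = 487.89 px of bars (243.95 each).

244 px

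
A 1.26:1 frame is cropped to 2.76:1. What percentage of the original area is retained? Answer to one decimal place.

The width stays; only height is cut (since 2.76:1 is wider than 1.26:1).
(1.260)/(2.760) ≈ 0.457 of the area survives.

45.7%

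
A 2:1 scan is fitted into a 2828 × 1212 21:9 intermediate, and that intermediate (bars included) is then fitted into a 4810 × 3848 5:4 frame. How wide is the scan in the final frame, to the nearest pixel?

First fit — 2:1 into 2828×1212 spans the height: 2424.00 × 1212.00.
21:9 in 4810×3848: fills the width, so the intermediate becomes 4810.00 × 2061.43 — a scale of ×1.7008.
The scan scales with it: width 2424.00 × 1.7008 ≈ 4122.86.

4123 px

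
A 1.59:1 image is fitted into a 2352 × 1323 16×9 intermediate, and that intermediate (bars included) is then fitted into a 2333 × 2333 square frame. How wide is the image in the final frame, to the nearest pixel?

First fit — 1.59:1 into 2352×1323 spans the height: 2103.57 × 1323.00.
16×9 in 2333×2333: fills the width, so the intermediate becomes 2333.00 × 1312.31 — a scale of ×0.9919.
The image scales with it: width 2103.57 × 0.9919 ≈ 2086.58.

2087 px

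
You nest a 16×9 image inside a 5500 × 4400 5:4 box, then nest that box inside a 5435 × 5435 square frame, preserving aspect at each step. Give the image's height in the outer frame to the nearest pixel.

First fit — 16×9 into 5500×4400 spans the width: 5500.00 × 3093.75.
Second fit — the 5:4 canvas into 5435×5435 spans the width: 5435.00 × 4348.00 (×0.9882 from 5500×4400).
Applying the same ×0.9882: 3093.75 → 3057.19.

3057 px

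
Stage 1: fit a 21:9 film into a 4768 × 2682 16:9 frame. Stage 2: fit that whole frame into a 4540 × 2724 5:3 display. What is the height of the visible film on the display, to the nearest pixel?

1946 px

21:9 in 4768×2682: fills the width, so the film is 4768.00 × 2043.43.
The 16:9 canvas is width-limited in 4540×2724, giving 4540.00 × 2553.75; scale factor 0.9522.
Applying the same ×0.9522: 2043.43 → 1945.71.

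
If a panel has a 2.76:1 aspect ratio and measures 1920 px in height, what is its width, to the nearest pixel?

5299 px

1920 × 2.760 = 5299.20.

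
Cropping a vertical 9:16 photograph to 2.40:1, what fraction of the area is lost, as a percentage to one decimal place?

76.6%

The width stays; only height is cut (since 2.40:1 is wider than vertical 9:16).
Fraction kept = (0.562)/(2.400) ≈ 23.44%, so 76.56% is lost.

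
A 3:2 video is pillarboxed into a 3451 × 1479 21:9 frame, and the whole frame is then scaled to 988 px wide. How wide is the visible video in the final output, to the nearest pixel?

Fitted into 3451×1479, the video spans the height; its width is 1479 × 3/2 ≈ 2218.50 px.
Resizing to 988 px wide multiplies everything by 0.2863: 2218.50 → 635.14 px.

635 px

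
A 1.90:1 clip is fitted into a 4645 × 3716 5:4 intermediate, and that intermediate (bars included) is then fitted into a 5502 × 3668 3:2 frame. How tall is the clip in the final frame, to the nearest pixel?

Inside the 4645×3716 canvas the clip is width-limited at 4645.00 × 2444.74.
The 5:4 canvas is height-limited in 5502×3668, giving 4585.00 × 3668.00; scale factor 0.9871.
Applying the same ×0.9871: 2444.74 → 2413.16.

2413 px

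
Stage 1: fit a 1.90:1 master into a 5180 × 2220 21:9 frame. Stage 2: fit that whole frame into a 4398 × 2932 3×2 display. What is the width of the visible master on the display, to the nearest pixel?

3581 px

1.90:1 in 5180×2220: fills the height, so the master is 4218.00 × 2220.00.
21:9 in 4398×2932: fills the width, so the intermediate becomes 4398.00 × 1884.86 — a scale of ×0.8490.
The master scales with it: width 4218.00 × 0.8490 ≈ 3581.23.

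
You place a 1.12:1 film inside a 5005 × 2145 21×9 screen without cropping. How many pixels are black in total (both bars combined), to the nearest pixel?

5582577 pixels

Since 1.120 < 2.333, the film is height-limited.
That makes the image 2402.4000 px wide (2145 × 1.120).
Leftover width: 5005 − 2402.4000 = 2602.6000 px.
Across the 2145-px span: 2602.6000 × 2145 ≈ 5582577 px.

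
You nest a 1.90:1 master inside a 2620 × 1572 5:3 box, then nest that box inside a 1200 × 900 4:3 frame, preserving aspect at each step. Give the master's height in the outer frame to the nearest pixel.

632 px

First fit — 1.90:1 into 2620×1572 spans the width: 2620.00 × 1378.95.
Second fit — the 5:3 canvas into 1200×900 spans the width: 1200.00 × 720.00 (×0.4580 from 2620×1572).
So the master's height is 1378.95 × 0.4580 ≈ 631.58.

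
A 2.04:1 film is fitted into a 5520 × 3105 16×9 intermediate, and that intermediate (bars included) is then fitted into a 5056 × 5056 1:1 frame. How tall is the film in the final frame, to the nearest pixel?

2478 px

Inside the 5520×3105 canvas the film is width-limited at 5520.00 × 2705.88.
The 16×9 canvas is width-limited in 5056×5056, giving 5056.00 × 2844.00; scale factor 0.9159.
Applying the same ×0.9159: 2705.88 → 2478.43.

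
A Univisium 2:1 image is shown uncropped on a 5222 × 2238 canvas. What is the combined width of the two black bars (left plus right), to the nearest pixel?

Since 2.000 < 2.333, the image is height-limited.
Content width = 2238 × 2/1 ≈ 4476.00 px.
Black = 5222 − 4476.00 = 746.00 px.

746 px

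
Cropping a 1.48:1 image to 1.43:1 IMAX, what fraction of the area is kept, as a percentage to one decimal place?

96.6%

The height stays; only width is cut (since 1.43:1 IMAX is narrower than 1.48:1).
Area ratio = (1.430)/(1.480) = 96.62% retained.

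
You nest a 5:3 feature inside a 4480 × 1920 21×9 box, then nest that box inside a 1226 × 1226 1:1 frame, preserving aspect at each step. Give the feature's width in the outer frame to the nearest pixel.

Inside the 4480×1920 canvas the feature is height-limited at 3200.00 × 1920.00.
The 21×9 canvas is width-limited in 1226×1226, giving 1226.00 × 525.43; scale factor 0.2737.
Applying the same ×0.2737: 3200.00 → 875.71.

876 px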